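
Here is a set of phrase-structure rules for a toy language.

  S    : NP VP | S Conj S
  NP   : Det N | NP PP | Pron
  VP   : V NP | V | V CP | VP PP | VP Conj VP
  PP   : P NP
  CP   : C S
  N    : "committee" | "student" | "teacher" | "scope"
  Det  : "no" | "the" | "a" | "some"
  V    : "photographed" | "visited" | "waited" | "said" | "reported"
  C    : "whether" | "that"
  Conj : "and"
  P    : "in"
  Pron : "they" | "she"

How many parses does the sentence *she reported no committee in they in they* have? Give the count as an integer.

5

Two of the 5 distinct bracketings:
[S [NP [Pron she]] [VP [V reported] [NP [NP [Det no] [N committee]] [PP [P in] [NP [NP [Pron they]] [PP [P in] [NP [Pron they]]]]]]]]
[S [NP [Pron she]] [VP [V reported] [NP [NP [NP [Det no] [N committee]] [PP [P in] [NP [Pron they]]]] [PP [P in] [NP [Pron they]]]]]]
The trees differ in how a recursive rule is bracketed over the same span.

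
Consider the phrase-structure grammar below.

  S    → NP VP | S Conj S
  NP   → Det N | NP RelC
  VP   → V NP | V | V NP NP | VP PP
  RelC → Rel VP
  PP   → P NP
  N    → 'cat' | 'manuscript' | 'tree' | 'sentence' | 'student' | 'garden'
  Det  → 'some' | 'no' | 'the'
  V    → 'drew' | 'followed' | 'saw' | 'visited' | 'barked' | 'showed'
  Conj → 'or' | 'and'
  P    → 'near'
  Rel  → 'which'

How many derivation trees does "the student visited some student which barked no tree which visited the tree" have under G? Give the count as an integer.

6

Two of the 6 distinct bracketings:
[S [NP [Det the] [N student]] [VP [V visited] [NP [NP [Det some] [N student]] [RelC [Rel which] [VP [V barked] [NP [NP [Det no] [N tree]] [RelC [Rel which] [VP [V visited] [NP [Det the] [N tree]]]]]]]]]]
[S [NP [Det the] [N student]] [VP [V visited] [NP [NP [Det some] [N student]] [RelC [Rel which] [VP [V barked] [NP [NP [Det no] [N tree]] [RelC [Rel which] [VP [V visited]]]] [NP [Det the] [N tree]]]]]]]
The difference turns on whether VP → V is used at the relevant span, versus an alternative expansion of VP.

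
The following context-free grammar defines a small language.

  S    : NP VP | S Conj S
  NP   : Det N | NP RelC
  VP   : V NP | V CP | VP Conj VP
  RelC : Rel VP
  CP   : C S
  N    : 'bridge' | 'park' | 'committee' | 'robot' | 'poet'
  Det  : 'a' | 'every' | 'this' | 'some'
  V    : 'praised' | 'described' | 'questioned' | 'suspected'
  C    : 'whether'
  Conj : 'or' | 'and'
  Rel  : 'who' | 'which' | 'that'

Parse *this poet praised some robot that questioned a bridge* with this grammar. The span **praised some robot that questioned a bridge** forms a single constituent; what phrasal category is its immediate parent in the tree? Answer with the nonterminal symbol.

S

S
  NP
    Det: this
    N: poet
  VP
    V: praised
    NP
      NP
        Det: some
        N: robot
      RelC
        Rel: that
        VP
          V: questioned
          NP
            Det: a
            N: bridge
The span 'praised some robot that questioned a bridge' is the VP node built by VP → V NP.
Its mother is the S built by S → NP VP.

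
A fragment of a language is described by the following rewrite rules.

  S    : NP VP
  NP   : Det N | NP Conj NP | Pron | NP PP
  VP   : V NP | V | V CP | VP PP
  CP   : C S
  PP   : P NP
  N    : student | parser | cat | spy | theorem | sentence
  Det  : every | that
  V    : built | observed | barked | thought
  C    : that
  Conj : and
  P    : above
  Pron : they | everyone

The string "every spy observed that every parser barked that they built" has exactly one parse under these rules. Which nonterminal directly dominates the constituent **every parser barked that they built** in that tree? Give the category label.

S
  NP
    Det: every
    N: spy
  VP
    V: observed
    CP
      C: that
      S
        NP
          Det: every
          N: parser
        VP
          V: barked
          CP
            C: that
            S
              NP
                Pron: they
              VP
                V: built
The span 'every parser barked that they built' is the S node built by S → NP VP.
Its mother is the CP built by CP → C S.

CP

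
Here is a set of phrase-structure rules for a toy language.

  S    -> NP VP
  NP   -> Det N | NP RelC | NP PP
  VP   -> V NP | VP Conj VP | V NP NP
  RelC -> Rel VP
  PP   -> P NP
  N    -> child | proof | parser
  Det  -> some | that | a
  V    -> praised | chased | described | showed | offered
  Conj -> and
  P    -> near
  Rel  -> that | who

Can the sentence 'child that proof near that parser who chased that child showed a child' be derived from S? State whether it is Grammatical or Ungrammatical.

Ungrammatical

For S → NP VP, no prefix of the string parses as an NP.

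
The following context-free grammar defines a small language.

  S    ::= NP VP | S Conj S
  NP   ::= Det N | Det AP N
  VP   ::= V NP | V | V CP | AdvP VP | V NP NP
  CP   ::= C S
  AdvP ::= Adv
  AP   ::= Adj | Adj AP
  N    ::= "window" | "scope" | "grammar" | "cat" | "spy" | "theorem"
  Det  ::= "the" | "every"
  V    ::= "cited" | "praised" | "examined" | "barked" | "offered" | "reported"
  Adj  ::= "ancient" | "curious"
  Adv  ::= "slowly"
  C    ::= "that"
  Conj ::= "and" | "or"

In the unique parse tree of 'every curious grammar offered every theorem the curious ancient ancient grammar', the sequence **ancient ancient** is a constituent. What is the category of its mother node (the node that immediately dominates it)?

S
  NP
    Det: every
    AP
      Adj: curious
    N: grammar
  VP
    V: offered
    NP
      Det: every
      N: theorem
    NP
      Det: the
      AP
        Adj: curious
        AP
          Adj: ancient
          AP
            Adj: ancient
      N: grammar
The span 'ancient ancient' is the AP node built by AP → Adj AP.
Its mother is the AP built by AP → Adj AP.

AP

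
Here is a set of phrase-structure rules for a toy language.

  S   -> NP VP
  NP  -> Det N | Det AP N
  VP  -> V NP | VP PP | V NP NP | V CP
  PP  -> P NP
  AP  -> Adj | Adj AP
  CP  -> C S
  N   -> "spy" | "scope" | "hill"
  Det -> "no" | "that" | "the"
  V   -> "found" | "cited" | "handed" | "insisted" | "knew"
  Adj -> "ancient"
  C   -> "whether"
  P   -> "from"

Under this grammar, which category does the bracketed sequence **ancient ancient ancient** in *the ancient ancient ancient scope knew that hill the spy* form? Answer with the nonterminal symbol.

[S [NP [Det the] [AP [Adj ancient] [AP [Adj ancient] [AP [Adj ancient]]]] [N scope]] [VP [V knew] [NP [Det that] [N hill]] [NP [Det the] [N spy]]]]
The span 'ancient ancient ancient' is the AP node built by AP → Adj AP.

AP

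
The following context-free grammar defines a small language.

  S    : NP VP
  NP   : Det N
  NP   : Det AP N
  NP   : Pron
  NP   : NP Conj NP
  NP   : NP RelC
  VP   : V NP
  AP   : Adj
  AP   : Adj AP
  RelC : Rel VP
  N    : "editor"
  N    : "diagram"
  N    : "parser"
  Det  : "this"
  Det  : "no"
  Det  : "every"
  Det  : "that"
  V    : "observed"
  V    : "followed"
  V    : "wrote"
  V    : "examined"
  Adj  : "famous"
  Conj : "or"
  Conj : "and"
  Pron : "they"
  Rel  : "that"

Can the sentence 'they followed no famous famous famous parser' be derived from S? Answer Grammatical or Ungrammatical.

Grammatical

[S [NP [Pron they]] [VP [V followed] [NP [Det no] [AP [Adj famous] [AP [Adj famous] [AP [Adj famous]]]] [N parser]]]]
Every word is introduced by a lexical rule and the phrasal rules combine the resulting categories into a single S.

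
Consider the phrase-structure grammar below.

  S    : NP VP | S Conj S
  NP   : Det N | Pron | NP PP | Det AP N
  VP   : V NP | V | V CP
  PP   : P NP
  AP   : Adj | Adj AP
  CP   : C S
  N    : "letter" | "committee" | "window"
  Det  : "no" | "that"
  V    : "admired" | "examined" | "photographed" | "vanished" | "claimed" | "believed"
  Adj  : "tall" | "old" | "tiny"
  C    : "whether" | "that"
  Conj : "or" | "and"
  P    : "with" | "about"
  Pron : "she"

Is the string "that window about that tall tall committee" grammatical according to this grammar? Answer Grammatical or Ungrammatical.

Ungrammatical

For S → NP VP, the only prefix that parses as NP is 'that window', but the remainder 'about that tall tall committee' is not a VP under these rules. The alternative S rule S → S Conj S likewise has no satisfying split.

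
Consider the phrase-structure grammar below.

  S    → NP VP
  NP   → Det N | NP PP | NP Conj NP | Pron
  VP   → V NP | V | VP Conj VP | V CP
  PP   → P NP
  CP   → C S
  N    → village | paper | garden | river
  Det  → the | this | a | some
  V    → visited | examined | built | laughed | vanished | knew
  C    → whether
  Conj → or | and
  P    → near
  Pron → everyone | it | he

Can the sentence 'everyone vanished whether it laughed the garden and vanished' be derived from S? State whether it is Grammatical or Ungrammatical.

S
  NP
    Pron: everyone
  VP
    VP
      V: vanished
      CP
        C: whether
        S
          NP
            Pron: it
          VP
            V: laughed
            NP
              Det: the
              N: garden
    Conj: and
    VP
      V: vanished
The bracketing above is licensed at every node by one of the given productions, with S at the root.

Grammatical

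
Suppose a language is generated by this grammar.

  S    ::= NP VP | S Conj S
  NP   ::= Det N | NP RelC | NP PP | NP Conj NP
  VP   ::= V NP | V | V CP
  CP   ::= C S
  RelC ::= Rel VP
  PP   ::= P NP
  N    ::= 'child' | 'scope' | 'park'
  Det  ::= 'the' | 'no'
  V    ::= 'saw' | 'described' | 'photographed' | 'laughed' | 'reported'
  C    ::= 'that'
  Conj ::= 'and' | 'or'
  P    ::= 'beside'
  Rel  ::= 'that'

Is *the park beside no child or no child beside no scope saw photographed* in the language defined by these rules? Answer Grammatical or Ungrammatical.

For S → NP VP, every NP-prefix leaves a non-VP remainder: after 'the park' the remainder is not a VP; after 'the park beside no child' the remainder is not a VP; after 'the park beside no child or no child' the remainder is not a VP (and 1 more). The alternative S rule S → S Conj S likewise has no satisfying split.

Ungrammatical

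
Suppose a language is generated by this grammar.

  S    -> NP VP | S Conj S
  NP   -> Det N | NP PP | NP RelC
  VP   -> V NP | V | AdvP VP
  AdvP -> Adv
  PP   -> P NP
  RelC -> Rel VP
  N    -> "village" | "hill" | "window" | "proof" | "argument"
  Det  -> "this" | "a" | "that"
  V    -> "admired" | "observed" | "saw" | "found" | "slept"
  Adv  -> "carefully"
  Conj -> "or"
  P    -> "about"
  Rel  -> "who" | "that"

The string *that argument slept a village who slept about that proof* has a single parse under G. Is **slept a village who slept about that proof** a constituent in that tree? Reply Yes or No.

[S [NP [Det that] [N argument]] [VP [V slept] [NP [NP [NP [Det a] [N village]] [RelC [Rel who] [VP [V slept]]]] [PP [P about] [NP [Det that] [N proof]]]]]]
The words 'slept a village who slept about that proof' are exhaustively dominated by a single VP node (built by VP → V NP), so they form a constituent.

Yes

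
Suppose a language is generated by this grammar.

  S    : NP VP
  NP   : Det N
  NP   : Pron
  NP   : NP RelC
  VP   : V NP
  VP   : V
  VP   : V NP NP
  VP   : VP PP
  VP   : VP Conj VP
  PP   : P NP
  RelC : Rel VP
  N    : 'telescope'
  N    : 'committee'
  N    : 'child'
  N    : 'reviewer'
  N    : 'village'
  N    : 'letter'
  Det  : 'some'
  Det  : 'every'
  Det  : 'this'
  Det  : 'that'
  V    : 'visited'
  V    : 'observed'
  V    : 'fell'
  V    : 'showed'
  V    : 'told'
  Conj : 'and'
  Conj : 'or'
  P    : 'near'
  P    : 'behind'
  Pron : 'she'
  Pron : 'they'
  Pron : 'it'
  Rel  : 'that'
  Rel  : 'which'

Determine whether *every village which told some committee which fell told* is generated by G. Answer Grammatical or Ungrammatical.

[S [NP [NP [Det every] [N village]] [RelC [Rel which] [VP [V told] [NP [NP [Det some] [N committee]] [RelC [Rel which] [VP [V fell]]]]]]] [VP [V told]]]
Every word is introduced by a lexical rule and the phrasal rules combine the resulting categories into a single S.

Grammatical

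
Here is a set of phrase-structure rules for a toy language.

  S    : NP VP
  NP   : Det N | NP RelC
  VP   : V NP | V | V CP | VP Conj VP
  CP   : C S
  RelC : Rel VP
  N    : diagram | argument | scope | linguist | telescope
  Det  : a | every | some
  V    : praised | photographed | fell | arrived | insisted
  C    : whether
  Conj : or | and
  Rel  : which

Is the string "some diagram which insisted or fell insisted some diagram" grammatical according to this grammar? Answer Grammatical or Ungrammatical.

[S [NP [NP [Det some] [N diagram]] [RelC [Rel which] [VP [VP [V insisted]] [Conj or] [VP [V fell]]]]] [VP [V insisted] [NP [Det some] [N diagram]]]]
Every word is introduced by a lexical rule and the phrasal rules combine the resulting categories into a single S.

Grammatical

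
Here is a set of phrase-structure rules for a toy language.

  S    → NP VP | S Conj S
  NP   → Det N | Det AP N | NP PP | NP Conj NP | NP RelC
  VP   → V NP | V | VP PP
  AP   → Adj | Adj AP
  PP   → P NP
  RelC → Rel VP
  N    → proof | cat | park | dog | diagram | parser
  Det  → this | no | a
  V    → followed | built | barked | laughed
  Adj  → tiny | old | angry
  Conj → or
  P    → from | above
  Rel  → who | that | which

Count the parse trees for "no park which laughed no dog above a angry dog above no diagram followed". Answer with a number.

Two of the 9 distinct bracketings:
[S [NP [NP [NP [Det no] [N park]] [RelC [Rel which] [VP [V laughed] [NP [Det no] [N dog]]]]] [PP [P above] [NP [NP [Det a] [AP [Adj angry]] [N dog]] [PP [P above] [NP [Det no] [N diagram]]]]]] [VP [V followed]]]
[S [NP [NP [NP [NP [Det no] [N park]] [RelC [Rel which] [VP [V laughed] [NP [Det no] [N dog]]]]] [PP [P above] [NP [Det a] [AP [Adj angry]] [N dog]]]] [PP [P above] [NP [Det no] [N diagram]]]] [VP [V followed]]]
The trees differ in how a recursive rule is bracketed over the same span.

9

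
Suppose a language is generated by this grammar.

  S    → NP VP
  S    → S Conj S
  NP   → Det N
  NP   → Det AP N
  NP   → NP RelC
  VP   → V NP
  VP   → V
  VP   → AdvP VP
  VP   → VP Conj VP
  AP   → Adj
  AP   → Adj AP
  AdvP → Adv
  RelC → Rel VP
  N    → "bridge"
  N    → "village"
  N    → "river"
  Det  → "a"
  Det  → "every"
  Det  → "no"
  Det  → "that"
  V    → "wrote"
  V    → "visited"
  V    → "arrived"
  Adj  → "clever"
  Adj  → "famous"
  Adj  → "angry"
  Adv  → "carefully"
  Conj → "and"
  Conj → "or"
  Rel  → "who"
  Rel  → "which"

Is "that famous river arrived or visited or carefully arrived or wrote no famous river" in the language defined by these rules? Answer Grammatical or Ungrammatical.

Grammatical

[S [NP [Det that] [AP [Adj famous]] [N river]] [VP [VP [V arrived]] [Conj or] [VP [VP [V visited]] [Conj or] [VP [AdvP [Adv carefully]] [VP [VP [V arrived]] [Conj or] [VP [V wrote] [NP [Det no] [AP [Adj famous]] [N river]]]]]]]]
The bracketing above is licensed at every node by one of the given productions, with S at the root.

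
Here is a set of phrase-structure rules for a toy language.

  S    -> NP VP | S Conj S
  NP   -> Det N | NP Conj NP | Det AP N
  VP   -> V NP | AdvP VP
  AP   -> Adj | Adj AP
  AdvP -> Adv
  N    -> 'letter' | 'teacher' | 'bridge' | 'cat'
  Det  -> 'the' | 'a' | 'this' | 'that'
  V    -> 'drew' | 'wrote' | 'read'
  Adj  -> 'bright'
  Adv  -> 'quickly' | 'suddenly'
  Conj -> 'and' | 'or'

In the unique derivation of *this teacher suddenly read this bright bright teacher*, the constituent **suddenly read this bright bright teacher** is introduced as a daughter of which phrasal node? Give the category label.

S

S
  NP
    Det: this
    N: teacher
  VP
    AdvP
      Adv: suddenly
    VP
      V: read
      NP
        Det: this
        AP
          Adj: bright
          AP
            Adj: bright
        N: teacher
The span 'suddenly read this bright bright teacher' is the VP node built by VP → AdvP VP.
Its mother is the S built by S → NP VP.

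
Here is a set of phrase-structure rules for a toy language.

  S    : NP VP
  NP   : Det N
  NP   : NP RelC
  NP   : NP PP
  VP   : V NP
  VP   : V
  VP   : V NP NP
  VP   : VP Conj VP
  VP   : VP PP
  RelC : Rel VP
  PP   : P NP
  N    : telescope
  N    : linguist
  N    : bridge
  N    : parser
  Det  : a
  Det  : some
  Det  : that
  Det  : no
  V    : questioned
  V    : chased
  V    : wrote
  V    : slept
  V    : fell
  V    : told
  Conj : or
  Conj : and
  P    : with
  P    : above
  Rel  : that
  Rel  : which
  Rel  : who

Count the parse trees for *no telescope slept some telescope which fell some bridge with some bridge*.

6

Two of the 6 distinct bracketings:
[S [NP [Det no] [N telescope]] [VP [V slept] [NP [NP [Det some] [N telescope]] [RelC [Rel which] [VP [V fell] [NP [NP [Det some] [N bridge]] [PP [P with] [NP [Det some] [N bridge]]]]]]]]]
[S [NP [Det no] [N telescope]] [VP [V slept] [NP [NP [Det some] [N telescope]] [RelC [Rel which] [VP [VP [V fell] [NP [Det some] [N bridge]]] [PP [P with] [NP [Det some] [N bridge]]]]]]]]
The difference turns on whether NP → NP PP is used at the relevant span, versus an alternative expansion of NP.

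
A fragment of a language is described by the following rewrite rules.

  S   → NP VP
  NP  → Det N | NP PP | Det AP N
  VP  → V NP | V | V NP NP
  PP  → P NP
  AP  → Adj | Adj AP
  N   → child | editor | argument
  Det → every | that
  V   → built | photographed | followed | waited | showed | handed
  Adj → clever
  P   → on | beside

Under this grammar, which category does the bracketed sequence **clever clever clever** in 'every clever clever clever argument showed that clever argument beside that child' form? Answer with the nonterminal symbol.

S
  NP
    Det: every
    AP
      Adj: clever
      AP
        Adj: clever
        AP
          Adj: clever
    N: argument
  VP
    V: showed
    NP
      NP
        Det: that
        AP
          Adj: clever
        N: argument
      PP
        P: beside
        NP
          Det: that
          N: child
The span 'clever clever clever' is the AP node built by AP → Adj AP.

AP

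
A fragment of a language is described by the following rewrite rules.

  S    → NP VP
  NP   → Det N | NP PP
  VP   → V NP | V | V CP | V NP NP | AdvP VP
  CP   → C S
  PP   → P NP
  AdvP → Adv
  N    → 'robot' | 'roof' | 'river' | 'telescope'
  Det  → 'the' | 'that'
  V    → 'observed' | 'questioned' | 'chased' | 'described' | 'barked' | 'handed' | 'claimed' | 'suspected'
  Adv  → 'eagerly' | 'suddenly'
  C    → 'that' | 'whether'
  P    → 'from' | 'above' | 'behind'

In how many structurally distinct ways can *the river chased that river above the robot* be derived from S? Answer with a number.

[S [NP [Det the] [N river]] [VP [V chased] [NP [NP [Det that] [N river]] [PP [P above] [NP [Det the] [N robot]]]]]]
No rule offers an alternative attachment or grouping for any span, so this is the only derivation.

1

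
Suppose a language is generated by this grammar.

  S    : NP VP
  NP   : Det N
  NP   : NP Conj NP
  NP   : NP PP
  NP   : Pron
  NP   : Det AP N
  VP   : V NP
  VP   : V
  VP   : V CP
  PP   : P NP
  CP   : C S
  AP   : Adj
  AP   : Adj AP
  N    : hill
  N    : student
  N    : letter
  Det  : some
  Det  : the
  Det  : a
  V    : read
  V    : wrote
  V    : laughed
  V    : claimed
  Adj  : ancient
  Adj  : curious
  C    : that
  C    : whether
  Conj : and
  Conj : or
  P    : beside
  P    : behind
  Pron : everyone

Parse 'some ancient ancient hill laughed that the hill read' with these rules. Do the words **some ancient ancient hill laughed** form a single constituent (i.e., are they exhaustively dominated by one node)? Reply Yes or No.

No

[S [NP [Det some] [AP [Adj ancient] [AP [Adj ancient]]] [N hill]] [VP [V laughed] [CP [C that] [S [NP [Det the] [N hill]] [VP [V read]]]]]]
The smallest constituent containing 'some ancient ancient hill laughed' is the S spanning 'some ancient ancient hill laughed that the hill read'; no single node in the tree dominates exactly the given words.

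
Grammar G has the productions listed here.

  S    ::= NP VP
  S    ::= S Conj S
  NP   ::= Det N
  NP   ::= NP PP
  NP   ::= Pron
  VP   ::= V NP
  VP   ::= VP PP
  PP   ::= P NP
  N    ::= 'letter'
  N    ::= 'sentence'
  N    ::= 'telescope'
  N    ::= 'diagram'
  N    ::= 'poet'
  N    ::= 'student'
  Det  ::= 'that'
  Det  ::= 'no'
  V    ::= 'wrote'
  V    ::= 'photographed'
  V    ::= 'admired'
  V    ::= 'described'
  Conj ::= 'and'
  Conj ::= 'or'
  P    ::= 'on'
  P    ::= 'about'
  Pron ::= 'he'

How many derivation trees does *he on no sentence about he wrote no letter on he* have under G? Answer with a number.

4

Two of the 4 distinct bracketings:
[S [NP [NP [Pron he]] [PP [P on] [NP [NP [Det no] [N sentence]] [PP [P about] [NP [Pron he]]]]]] [VP [V wrote] [NP [NP [Det no] [N letter]] [PP [P on] [NP [Pron he]]]]]]
[S [NP [NP [Pron he]] [PP [P on] [NP [NP [Det no] [N sentence]] [PP [P about] [NP [Pron he]]]]]] [VP [VP [V wrote] [NP [Det no] [N letter]]] [PP [P on] [NP [Pron he]]]]]
The difference turns on whether VP → VP PP is used at the relevant span, versus an alternative expansion of VP.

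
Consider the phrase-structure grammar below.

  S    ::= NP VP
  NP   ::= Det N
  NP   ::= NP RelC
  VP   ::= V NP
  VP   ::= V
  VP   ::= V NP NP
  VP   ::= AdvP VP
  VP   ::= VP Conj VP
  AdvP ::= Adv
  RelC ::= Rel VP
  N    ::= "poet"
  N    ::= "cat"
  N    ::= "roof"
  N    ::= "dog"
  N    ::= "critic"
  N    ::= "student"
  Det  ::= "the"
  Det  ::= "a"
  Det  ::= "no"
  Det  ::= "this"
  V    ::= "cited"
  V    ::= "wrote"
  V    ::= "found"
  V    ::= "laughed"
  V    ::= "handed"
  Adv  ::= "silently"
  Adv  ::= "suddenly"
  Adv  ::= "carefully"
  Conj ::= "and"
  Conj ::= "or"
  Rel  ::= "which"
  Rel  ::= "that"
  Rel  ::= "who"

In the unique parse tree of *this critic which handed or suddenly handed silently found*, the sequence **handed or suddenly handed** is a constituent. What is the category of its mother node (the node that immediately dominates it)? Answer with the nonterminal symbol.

RelC

[S [NP [NP [Det this] [N critic]] [RelC [Rel which] [VP [VP [V handed]] [Conj or] [VP [AdvP [Adv suddenly]] [VP [V handed]]]]]] [VP [AdvP [Adv silently]] [VP [V found]]]]
The span 'handed or suddenly handed' is the VP node built by VP → VP Conj VP.
Its mother is the RelC built by RelC → Rel VP.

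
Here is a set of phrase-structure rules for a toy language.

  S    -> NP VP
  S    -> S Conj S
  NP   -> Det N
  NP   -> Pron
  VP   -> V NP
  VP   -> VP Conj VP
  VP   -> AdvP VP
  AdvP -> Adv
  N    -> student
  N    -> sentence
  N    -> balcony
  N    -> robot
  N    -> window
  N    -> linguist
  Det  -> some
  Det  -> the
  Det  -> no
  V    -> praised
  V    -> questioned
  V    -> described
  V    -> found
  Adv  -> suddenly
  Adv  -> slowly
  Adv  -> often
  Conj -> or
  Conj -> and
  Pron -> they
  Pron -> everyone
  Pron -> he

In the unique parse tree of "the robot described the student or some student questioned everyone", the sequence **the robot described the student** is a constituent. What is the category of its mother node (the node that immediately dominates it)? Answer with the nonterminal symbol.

[S [S [NP [Det the] [N robot]] [VP [V described] [NP [Det the] [N student]]]] [Conj or] [S [NP [Det some] [N student]] [VP [V questioned] [NP [Pron everyone]]]]]
The span 'the robot described the student' is the S node built by S → NP VP.
Its mother is the S built by S → S Conj S.

S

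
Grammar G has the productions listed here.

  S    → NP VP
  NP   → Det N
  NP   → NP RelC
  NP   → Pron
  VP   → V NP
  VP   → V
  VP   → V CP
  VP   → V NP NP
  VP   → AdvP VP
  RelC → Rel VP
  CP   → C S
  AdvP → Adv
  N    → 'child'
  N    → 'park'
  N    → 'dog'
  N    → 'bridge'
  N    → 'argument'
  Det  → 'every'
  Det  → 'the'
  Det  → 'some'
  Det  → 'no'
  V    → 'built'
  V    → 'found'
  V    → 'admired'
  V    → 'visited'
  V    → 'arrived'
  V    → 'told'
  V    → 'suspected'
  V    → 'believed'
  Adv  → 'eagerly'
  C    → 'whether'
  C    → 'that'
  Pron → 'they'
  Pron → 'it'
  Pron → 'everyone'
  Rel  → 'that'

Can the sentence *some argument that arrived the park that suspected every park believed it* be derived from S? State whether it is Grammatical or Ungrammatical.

[S [NP [NP [Det some] [N argument]] [RelC [Rel that] [VP [V arrived] [NP [NP [Det the] [N park]] [RelC [Rel that] [VP [V suspected] [NP [Det every] [N park]]]]]]]] [VP [V believed] [NP [Pron it]]]]
Each bracket corresponds to one application of a listed rule, so the string is derivable from S.

Grammatical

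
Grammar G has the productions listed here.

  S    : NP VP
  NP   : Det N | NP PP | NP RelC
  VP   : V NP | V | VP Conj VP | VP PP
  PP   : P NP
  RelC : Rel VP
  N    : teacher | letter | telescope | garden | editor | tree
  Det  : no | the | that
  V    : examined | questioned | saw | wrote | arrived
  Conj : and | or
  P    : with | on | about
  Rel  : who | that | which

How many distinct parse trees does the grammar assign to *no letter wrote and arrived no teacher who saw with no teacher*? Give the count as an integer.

Two of the 4 distinct bracketings:
[S [NP [Det no] [N letter]] [VP [VP [V wrote]] [Conj and] [VP [V arrived] [NP [NP [NP [Det no] [N teacher]] [RelC [Rel who] [VP [V saw]]]] [PP [P with] [NP [Det no] [N teacher]]]]]]]
[S [NP [Det no] [N letter]] [VP [VP [V wrote]] [Conj and] [VP [V arrived] [NP [NP [Det no] [N teacher]] [RelC [Rel who] [VP [VP [V saw]] [PP [P with] [NP [Det no] [N teacher]]]]]]]]]
The difference turns on whether NP → NP PP is used at the relevant span, versus an alternative expansion of NP.

4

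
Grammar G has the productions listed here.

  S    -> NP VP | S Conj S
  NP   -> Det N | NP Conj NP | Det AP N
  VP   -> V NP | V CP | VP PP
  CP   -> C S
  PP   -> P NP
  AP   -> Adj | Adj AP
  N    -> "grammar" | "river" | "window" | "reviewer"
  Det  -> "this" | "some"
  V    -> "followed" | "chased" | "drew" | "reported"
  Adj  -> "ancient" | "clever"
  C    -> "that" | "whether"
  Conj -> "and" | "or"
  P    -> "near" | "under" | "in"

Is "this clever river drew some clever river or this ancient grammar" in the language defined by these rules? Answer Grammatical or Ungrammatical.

Grammatical

[S [NP [Det this] [AP [Adj clever]] [N river]] [VP [V drew] [NP [NP [Det some] [AP [Adj clever]] [N river]] [Conj or] [NP [Det this] [AP [Adj ancient]] [N grammar]]]]]
Every word is introduced by a lexical rule and the phrasal rules combine the resulting categories into a single S.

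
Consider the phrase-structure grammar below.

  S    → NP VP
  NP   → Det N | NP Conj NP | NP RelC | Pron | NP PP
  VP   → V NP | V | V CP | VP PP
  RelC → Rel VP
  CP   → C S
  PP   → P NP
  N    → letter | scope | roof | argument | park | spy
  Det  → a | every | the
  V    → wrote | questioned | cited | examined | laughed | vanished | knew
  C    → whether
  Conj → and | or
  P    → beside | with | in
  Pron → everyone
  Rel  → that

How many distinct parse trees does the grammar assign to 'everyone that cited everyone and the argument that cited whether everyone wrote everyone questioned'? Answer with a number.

Two of the 5 distinct bracketings:
[S [NP [NP [NP [Pron everyone]] [RelC [Rel that] [VP [V cited] [NP [Pron everyone]]]]] [Conj and] [NP [NP [Det the] [N argument]] [RelC [Rel that] [VP [V cited] [CP [C whether] [S [NP [Pron everyone]] [VP [V wrote] [NP [Pron everyone]]]]]]]]] [VP [V questioned]]]
[S [NP [NP [Pron everyone]] [RelC [Rel that] [VP [V cited] [NP [NP [Pron everyone]] [Conj and] [NP [NP [Det the] [N argument]] [RelC [Rel that] [VP [V cited] [CP [C whether] [S [NP [Pron everyone]] [VP [V wrote] [NP [Pron everyone]]]]]]]]]]]] [VP [V questioned]]]
The trees differ in how a recursive rule is bracketed over the same span.

5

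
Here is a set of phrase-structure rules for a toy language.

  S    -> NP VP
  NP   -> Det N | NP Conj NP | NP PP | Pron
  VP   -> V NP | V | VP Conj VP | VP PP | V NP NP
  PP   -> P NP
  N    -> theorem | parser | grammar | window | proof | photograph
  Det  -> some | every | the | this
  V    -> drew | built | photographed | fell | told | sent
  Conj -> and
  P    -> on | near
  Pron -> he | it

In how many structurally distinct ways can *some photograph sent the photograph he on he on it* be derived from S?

5

Two of the 5 distinct bracketings:
[S [NP [Det some] [N photograph]] [VP [VP [V sent] [NP [Det the] [N photograph]] [NP [Pron he]]] [PP [P on] [NP [NP [Pron he]] [PP [P on] [NP [Pron it]]]]]]]
[S [NP [Det some] [N photograph]] [VP [VP [VP [V sent] [NP [Det the] [N photograph]] [NP [Pron he]]] [PP [P on] [NP [Pron he]]]] [PP [P on] [NP [Pron it]]]]]
The difference turns on whether NP → NP PP is used at the relevant span, versus an alternative expansion of NP.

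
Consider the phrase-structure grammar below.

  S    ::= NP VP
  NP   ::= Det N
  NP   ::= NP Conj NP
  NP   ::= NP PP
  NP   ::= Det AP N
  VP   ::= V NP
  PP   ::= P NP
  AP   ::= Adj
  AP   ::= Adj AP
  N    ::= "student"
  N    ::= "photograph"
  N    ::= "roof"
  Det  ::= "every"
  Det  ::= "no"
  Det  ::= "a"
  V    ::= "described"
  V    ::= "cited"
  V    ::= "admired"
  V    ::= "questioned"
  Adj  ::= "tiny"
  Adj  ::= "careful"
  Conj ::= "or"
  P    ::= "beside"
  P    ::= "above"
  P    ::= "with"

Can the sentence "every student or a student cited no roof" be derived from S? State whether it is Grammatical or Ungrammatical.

Grammatical

[S [NP [NP [Det every] [N student]] [Conj or] [NP [Det a] [N student]]] [VP [V cited] [NP [Det no] [N roof]]]]
The bracketing above is licensed at every node by one of the given productions, with S at the root.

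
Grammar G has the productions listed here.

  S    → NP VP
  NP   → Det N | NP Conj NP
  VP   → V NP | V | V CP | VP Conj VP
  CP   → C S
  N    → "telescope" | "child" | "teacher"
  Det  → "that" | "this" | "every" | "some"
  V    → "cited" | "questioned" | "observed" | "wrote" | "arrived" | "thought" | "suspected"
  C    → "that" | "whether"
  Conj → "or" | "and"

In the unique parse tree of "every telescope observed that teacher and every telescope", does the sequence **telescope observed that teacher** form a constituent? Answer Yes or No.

[S [NP [Det every] [N telescope]] [VP [V observed] [NP [NP [Det that] [N teacher]] [Conj and] [NP [Det every] [N telescope]]]]]
The smallest constituent containing 'telescope observed that teacher' is the S spanning 'every telescope observed that teacher and every telescope'; no single node in the tree dominates exactly the given words.

No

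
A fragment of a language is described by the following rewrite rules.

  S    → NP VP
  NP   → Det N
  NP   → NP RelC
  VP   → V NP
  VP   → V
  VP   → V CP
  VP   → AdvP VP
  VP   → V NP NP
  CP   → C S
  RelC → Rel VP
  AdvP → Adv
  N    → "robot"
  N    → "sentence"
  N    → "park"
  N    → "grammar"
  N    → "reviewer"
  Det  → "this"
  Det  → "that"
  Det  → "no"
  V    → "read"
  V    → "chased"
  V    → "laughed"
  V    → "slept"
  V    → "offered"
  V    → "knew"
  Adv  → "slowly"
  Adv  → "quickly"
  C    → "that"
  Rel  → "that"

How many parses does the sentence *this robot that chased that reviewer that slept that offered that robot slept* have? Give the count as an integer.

Two of the 4 distinct bracketings:
[S [NP [NP [Det this] [N robot]] [RelC [Rel that] [VP [V chased] [NP [NP [NP [Det that] [N reviewer]] [RelC [Rel that] [VP [V slept]]]] [RelC [Rel that] [VP [V offered] [NP [Det that] [N robot]]]]]]]] [VP [V slept]]]
[S [NP [NP [Det this] [N robot]] [RelC [Rel that] [VP [V chased] [NP [NP [NP [Det that] [N reviewer]] [RelC [Rel that] [VP [V slept]]]] [RelC [Rel that] [VP [V offered]]]] [NP [Det that] [N robot]]]]] [VP [V slept]]]
The difference turns on whether VP → V NP is used at the relevant span, versus an alternative expansion of VP.

4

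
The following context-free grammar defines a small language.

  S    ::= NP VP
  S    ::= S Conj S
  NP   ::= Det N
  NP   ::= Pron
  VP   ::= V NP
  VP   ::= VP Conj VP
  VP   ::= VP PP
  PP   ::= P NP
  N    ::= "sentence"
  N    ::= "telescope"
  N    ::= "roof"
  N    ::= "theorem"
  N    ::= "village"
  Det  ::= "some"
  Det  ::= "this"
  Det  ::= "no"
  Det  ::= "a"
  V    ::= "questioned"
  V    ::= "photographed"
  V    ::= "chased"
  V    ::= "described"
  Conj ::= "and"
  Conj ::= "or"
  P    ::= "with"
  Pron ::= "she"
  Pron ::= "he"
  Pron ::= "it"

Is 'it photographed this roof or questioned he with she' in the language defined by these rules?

S
  NP
    Pron: it
  VP
    VP
      V: photographed
      NP
        Det: this
        N: roof
    Conj: or
    VP
      VP
        V: questioned
        NP
          Pron: he
      PP
        P: with
        NP
          Pron: she
Each bracket corresponds to one application of a listed rule, so the string is derivable from S.

Grammatical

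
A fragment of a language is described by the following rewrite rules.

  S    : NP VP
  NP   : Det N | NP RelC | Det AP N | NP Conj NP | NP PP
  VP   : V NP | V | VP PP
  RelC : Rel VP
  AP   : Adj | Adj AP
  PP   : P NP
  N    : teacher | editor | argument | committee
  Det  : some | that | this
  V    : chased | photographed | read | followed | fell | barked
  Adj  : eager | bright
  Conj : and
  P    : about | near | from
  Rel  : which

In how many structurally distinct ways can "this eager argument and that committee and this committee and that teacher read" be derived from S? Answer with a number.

Two of the 5 distinct bracketings:
[S [NP [NP [Det this] [AP [Adj eager]] [N argument]] [Conj and] [NP [NP [Det that] [N committee]] [Conj and] [NP [NP [Det this] [N committee]] [Conj and] [NP [Det that] [N teacher]]]]] [VP [V read]]]
[S [NP [NP [Det this] [AP [Adj eager]] [N argument]] [Conj and] [NP [NP [NP [Det that] [N committee]] [Conj and] [NP [Det this] [N committee]]] [Conj and] [NP [Det that] [N teacher]]]] [VP [V read]]]
The trees differ in how a recursive rule is bracketed over the same span.

5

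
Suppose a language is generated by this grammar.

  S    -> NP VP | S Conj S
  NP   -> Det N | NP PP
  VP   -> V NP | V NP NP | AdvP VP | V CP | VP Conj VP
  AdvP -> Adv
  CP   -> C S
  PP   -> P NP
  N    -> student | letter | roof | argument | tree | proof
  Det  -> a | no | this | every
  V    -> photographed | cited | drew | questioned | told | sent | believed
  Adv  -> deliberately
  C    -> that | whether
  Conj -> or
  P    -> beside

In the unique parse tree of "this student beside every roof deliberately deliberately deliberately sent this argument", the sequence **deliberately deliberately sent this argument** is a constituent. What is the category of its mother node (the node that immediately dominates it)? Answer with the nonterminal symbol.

S
  NP
    NP
      Det: this
      N: student
    PP
      P: beside
      NP
        Det: every
        N: roof
  VP
    AdvP
      Adv: deliberately
    VP
      AdvP
        Adv: deliberately
      VP
        AdvP
          Adv: deliberately
        VP
          V: sent
          NP
            Det: this
            N: argument
The span 'deliberately deliberately sent this argument' is the VP node built by VP → AdvP VP.
Its mother is the VP built by VP → AdvP VP.

VP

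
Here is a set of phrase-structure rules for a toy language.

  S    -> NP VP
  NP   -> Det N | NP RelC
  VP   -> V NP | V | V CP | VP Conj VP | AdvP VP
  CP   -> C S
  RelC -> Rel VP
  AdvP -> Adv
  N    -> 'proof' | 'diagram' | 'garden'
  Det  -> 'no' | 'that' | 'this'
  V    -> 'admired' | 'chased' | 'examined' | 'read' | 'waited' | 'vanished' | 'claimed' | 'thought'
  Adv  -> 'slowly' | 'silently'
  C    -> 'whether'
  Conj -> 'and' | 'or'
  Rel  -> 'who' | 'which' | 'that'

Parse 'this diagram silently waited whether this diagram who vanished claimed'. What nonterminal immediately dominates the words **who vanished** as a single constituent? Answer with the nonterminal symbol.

S
  NP
    Det: this
    N: diagram
  VP
    AdvP
      Adv: silently
    VP
      V: waited
      CP
        C: whether
        S
          NP
            NP
              Det: this
              N: diagram
            RelC
              Rel: who
              VP
                V: vanished
          VP
            V: claimed
The span 'who vanished' is the RelC node built by RelC → Rel VP.

RelC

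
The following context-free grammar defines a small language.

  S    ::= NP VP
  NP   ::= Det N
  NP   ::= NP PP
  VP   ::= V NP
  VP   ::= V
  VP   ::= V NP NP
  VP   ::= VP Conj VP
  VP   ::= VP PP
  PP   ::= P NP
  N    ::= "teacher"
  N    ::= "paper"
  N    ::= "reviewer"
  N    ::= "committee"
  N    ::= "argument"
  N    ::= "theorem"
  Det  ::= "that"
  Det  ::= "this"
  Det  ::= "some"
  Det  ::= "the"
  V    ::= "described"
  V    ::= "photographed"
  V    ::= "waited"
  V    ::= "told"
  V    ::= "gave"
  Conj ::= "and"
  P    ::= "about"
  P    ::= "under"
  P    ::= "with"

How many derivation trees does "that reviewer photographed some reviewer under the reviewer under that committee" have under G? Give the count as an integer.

Two of the 5 distinct bracketings:
[S [NP [Det that] [N reviewer]] [VP [V photographed] [NP [NP [Det some] [N reviewer]] [PP [P under] [NP [NP [Det the] [N reviewer]] [PP [P under] [NP [Det that] [N committee]]]]]]]]
[S [NP [Det that] [N reviewer]] [VP [V photographed] [NP [NP [NP [Det some] [N reviewer]] [PP [P under] [NP [Det the] [N reviewer]]]] [PP [P under] [NP [Det that] [N committee]]]]]]
The trees differ in how a recursive rule is bracketed over the same span.

5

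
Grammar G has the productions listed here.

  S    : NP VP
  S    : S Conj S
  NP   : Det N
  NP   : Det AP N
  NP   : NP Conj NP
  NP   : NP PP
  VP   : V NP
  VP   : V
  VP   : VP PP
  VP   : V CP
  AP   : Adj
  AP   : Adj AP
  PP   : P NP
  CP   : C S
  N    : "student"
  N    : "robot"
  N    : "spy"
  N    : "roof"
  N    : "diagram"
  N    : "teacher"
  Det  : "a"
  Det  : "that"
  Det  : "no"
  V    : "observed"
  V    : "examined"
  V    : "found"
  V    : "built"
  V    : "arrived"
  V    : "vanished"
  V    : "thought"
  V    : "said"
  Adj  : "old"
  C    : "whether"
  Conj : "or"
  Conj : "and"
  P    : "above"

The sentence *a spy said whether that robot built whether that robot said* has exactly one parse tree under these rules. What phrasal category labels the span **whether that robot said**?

CP

S
  NP
    Det: a
    N: spy
  VP
    V: said
    CP
      C: whether
      S
        NP
          Det: that
          N: robot
        VP
          V: built
          CP
            C: whether
            S
              NP
                Det: that
                N: robot
              VP
                V: said
The span 'whether that robot said' is the CP node built by CP → C S.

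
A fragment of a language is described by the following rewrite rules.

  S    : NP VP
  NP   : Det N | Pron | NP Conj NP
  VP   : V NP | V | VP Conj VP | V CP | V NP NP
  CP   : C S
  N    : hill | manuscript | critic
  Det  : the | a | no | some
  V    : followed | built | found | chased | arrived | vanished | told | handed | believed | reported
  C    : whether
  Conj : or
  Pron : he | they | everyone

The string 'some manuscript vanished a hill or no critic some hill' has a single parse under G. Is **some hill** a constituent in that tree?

[S [NP [Det some] [N manuscript]] [VP [V vanished] [NP [NP [Det a] [N hill]] [Conj or] [NP [Det no] [N critic]]] [NP [Det some] [N hill]]]]
The words 'some hill' are exhaustively dominated by a single NP node (built by NP → Det N), so they form a constituent.

Yes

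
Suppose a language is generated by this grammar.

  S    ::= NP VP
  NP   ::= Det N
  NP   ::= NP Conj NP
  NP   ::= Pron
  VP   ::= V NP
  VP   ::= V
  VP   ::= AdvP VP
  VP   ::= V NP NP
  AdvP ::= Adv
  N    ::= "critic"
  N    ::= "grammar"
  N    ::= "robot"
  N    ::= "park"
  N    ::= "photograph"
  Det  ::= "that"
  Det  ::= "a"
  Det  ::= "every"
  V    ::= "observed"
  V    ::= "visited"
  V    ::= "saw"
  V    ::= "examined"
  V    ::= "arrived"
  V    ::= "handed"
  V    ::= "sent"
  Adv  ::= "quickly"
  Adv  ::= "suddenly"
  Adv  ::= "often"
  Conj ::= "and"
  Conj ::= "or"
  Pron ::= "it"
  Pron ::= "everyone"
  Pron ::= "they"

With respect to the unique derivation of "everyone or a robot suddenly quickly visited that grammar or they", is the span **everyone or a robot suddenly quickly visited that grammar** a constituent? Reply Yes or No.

[S [NP [NP [Pron everyone]] [Conj or] [NP [Det a] [N robot]]] [VP [AdvP [Adv suddenly]] [VP [AdvP [Adv quickly]] [VP [V visited] [NP [NP [Det that] [N grammar]] [Conj or] [NP [Pron they]]]]]]]
The smallest constituent containing 'everyone or a robot suddenly quickly visited that grammar' is the S spanning 'everyone or a robot suddenly quickly visited that grammar or they'; no single node in the tree dominates exactly the given words.

No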